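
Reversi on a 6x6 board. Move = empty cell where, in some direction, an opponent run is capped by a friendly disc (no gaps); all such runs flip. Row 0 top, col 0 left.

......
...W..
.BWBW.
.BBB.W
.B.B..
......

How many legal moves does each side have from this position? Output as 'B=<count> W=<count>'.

-- B to move --
(0,2): no bracket -> illegal
(0,3): flips 1 -> legal
(0,4): flips 2 -> legal
(1,1): flips 1 -> legal
(1,2): flips 1 -> legal
(1,4): no bracket -> illegal
(1,5): flips 1 -> legal
(2,5): flips 1 -> legal
(3,4): no bracket -> illegal
(4,4): no bracket -> illegal
(4,5): no bracket -> illegal
B mobility = 6
-- W to move --
(1,0): no bracket -> illegal
(1,1): no bracket -> illegal
(1,2): no bracket -> illegal
(1,4): no bracket -> illegal
(2,0): flips 1 -> legal
(3,0): no bracket -> illegal
(3,4): no bracket -> illegal
(4,0): flips 1 -> legal
(4,2): flips 2 -> legal
(4,4): flips 1 -> legal
(5,0): no bracket -> illegal
(5,1): no bracket -> illegal
(5,2): no bracket -> illegal
(5,3): flips 3 -> legal
(5,4): no bracket -> illegal
W mobility = 5

Answer: B=6 W=5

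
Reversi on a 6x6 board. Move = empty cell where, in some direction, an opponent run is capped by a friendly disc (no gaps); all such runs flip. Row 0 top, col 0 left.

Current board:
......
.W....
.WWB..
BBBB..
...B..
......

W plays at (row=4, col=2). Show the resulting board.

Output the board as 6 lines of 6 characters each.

Answer: ......
.W....
.WWB..
BBWB..
..WB..
......

Derivation:
Place W at (4,2); scan 8 dirs for brackets.
Dir NW: opp run (3,1), next='.' -> no flip
Dir N: opp run (3,2) capped by W -> flip
Dir NE: opp run (3,3), next='.' -> no flip
Dir W: first cell '.' (not opp) -> no flip
Dir E: opp run (4,3), next='.' -> no flip
Dir SW: first cell '.' (not opp) -> no flip
Dir S: first cell '.' (not opp) -> no flip
Dir SE: first cell '.' (not opp) -> no flip
All flips: (3,2)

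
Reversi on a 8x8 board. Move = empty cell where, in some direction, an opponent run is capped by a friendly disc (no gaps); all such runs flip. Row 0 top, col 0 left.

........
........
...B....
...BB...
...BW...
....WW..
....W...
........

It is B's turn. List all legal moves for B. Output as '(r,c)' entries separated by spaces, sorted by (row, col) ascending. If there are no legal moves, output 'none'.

Answer: (4,5) (6,5) (6,6) (7,4)

Derivation:
(3,5): no bracket -> illegal
(4,5): flips 1 -> legal
(4,6): no bracket -> illegal
(5,3): no bracket -> illegal
(5,6): no bracket -> illegal
(6,3): no bracket -> illegal
(6,5): flips 1 -> legal
(6,6): flips 2 -> legal
(7,3): no bracket -> illegal
(7,4): flips 3 -> legal
(7,5): no bracket -> illegal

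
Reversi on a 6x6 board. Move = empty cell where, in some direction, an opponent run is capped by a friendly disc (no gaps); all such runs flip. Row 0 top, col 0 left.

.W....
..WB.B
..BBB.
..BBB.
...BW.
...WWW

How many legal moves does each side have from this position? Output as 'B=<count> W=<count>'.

-- B to move --
(0,0): no bracket -> illegal
(0,2): flips 1 -> legal
(0,3): no bracket -> illegal
(1,0): no bracket -> illegal
(1,1): flips 1 -> legal
(2,1): no bracket -> illegal
(3,5): no bracket -> illegal
(4,2): no bracket -> illegal
(4,5): flips 1 -> legal
(5,2): no bracket -> illegal
B mobility = 3
-- W to move --
(0,2): no bracket -> illegal
(0,3): flips 4 -> legal
(0,4): no bracket -> illegal
(0,5): no bracket -> illegal
(1,1): flips 2 -> legal
(1,4): flips 3 -> legal
(2,1): flips 2 -> legal
(2,5): no bracket -> illegal
(3,1): no bracket -> illegal
(3,5): no bracket -> illegal
(4,1): no bracket -> illegal
(4,2): flips 3 -> legal
(4,5): flips 2 -> legal
(5,2): no bracket -> illegal
W mobility = 6

Answer: B=3 W=6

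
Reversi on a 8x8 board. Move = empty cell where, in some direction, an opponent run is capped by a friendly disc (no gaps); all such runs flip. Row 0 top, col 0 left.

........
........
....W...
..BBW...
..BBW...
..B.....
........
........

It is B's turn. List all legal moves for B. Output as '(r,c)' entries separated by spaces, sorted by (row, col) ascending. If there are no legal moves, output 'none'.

(1,3): no bracket -> illegal
(1,4): no bracket -> illegal
(1,5): flips 1 -> legal
(2,3): no bracket -> illegal
(2,5): flips 1 -> legal
(3,5): flips 1 -> legal
(4,5): flips 1 -> legal
(5,3): no bracket -> illegal
(5,4): no bracket -> illegal
(5,5): flips 1 -> legal

Answer: (1,5) (2,5) (3,5) (4,5) (5,5)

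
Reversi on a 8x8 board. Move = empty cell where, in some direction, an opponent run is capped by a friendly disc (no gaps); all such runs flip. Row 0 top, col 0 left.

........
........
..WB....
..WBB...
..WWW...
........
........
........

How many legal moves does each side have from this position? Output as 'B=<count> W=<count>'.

Answer: B=9 W=5

Derivation:
-- B to move --
(1,1): flips 1 -> legal
(1,2): no bracket -> illegal
(1,3): no bracket -> illegal
(2,1): flips 1 -> legal
(3,1): flips 1 -> legal
(3,5): no bracket -> illegal
(4,1): flips 1 -> legal
(4,5): no bracket -> illegal
(5,1): flips 1 -> legal
(5,2): flips 1 -> legal
(5,3): flips 1 -> legal
(5,4): flips 1 -> legal
(5,5): flips 1 -> legal
B mobility = 9
-- W to move --
(1,2): no bracket -> illegal
(1,3): flips 2 -> legal
(1,4): flips 1 -> legal
(2,4): flips 3 -> legal
(2,5): flips 1 -> legal
(3,5): flips 2 -> legal
(4,5): no bracket -> illegal
W mobility = 5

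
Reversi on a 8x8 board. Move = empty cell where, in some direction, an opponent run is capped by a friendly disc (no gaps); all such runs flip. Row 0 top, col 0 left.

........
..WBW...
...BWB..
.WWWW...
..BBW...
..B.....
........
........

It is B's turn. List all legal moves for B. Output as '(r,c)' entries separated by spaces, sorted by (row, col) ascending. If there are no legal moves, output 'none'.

(0,1): flips 1 -> legal
(0,2): no bracket -> illegal
(0,3): flips 1 -> legal
(0,4): no bracket -> illegal
(0,5): flips 1 -> legal
(1,1): flips 1 -> legal
(1,5): flips 3 -> legal
(2,0): flips 1 -> legal
(2,1): flips 1 -> legal
(2,2): flips 1 -> legal
(3,0): no bracket -> illegal
(3,5): flips 1 -> legal
(4,0): no bracket -> illegal
(4,1): flips 1 -> legal
(4,5): flips 2 -> legal
(5,3): no bracket -> illegal
(5,4): no bracket -> illegal
(5,5): no bracket -> illegal

Answer: (0,1) (0,3) (0,5) (1,1) (1,5) (2,0) (2,1) (2,2) (3,5) (4,1) (4,5)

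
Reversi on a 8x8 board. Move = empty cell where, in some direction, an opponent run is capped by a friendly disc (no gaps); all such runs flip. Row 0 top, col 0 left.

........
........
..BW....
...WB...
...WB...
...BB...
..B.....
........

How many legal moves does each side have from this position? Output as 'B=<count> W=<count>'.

-- B to move --
(1,2): flips 1 -> legal
(1,3): flips 3 -> legal
(1,4): no bracket -> illegal
(2,4): flips 1 -> legal
(3,2): flips 2 -> legal
(4,2): flips 1 -> legal
(5,2): flips 1 -> legal
B mobility = 6
-- W to move --
(1,1): flips 1 -> legal
(1,2): no bracket -> illegal
(1,3): no bracket -> illegal
(2,1): flips 1 -> legal
(2,4): no bracket -> illegal
(2,5): flips 1 -> legal
(3,1): no bracket -> illegal
(3,2): no bracket -> illegal
(3,5): flips 1 -> legal
(4,2): no bracket -> illegal
(4,5): flips 2 -> legal
(5,1): no bracket -> illegal
(5,2): no bracket -> illegal
(5,5): flips 1 -> legal
(6,1): no bracket -> illegal
(6,3): flips 1 -> legal
(6,4): no bracket -> illegal
(6,5): flips 1 -> legal
(7,1): no bracket -> illegal
(7,2): no bracket -> illegal
(7,3): no bracket -> illegal
W mobility = 8

Answer: B=6 W=8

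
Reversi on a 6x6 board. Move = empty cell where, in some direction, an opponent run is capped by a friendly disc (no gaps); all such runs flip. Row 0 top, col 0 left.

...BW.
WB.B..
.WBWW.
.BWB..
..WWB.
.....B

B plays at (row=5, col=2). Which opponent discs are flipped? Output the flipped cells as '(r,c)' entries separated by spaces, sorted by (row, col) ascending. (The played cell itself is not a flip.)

Dir NW: first cell '.' (not opp) -> no flip
Dir N: opp run (4,2) (3,2) capped by B -> flip
Dir NE: opp run (4,3), next='.' -> no flip
Dir W: first cell '.' (not opp) -> no flip
Dir E: first cell '.' (not opp) -> no flip
Dir SW: edge -> no flip
Dir S: edge -> no flip
Dir SE: edge -> no flip

Answer: (3,2) (4,2)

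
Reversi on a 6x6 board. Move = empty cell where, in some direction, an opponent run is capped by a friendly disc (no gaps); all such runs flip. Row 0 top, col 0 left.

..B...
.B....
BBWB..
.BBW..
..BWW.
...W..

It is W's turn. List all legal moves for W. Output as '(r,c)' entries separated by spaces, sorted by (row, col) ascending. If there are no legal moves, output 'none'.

Answer: (0,0) (1,0) (1,3) (2,4) (3,0) (4,0) (4,1) (5,1) (5,2)

Derivation:
(0,0): flips 1 -> legal
(0,1): no bracket -> illegal
(0,3): no bracket -> illegal
(1,0): flips 2 -> legal
(1,2): no bracket -> illegal
(1,3): flips 1 -> legal
(1,4): no bracket -> illegal
(2,4): flips 1 -> legal
(3,0): flips 2 -> legal
(3,4): no bracket -> illegal
(4,0): flips 1 -> legal
(4,1): flips 1 -> legal
(5,1): flips 1 -> legal
(5,2): flips 2 -> legal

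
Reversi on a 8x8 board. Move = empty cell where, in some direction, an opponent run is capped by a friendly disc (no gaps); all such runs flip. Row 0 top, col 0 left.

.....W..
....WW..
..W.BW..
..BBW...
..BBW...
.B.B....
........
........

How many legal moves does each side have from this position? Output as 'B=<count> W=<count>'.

Answer: B=10 W=6

Derivation:
-- B to move --
(0,3): no bracket -> illegal
(0,4): flips 1 -> legal
(0,6): flips 1 -> legal
(1,1): flips 1 -> legal
(1,2): flips 1 -> legal
(1,3): no bracket -> illegal
(1,6): flips 2 -> legal
(2,1): no bracket -> illegal
(2,3): no bracket -> illegal
(2,6): flips 1 -> legal
(3,1): no bracket -> illegal
(3,5): flips 2 -> legal
(3,6): no bracket -> illegal
(4,5): flips 1 -> legal
(5,4): flips 2 -> legal
(5,5): flips 1 -> legal
B mobility = 10
-- W to move --
(1,3): no bracket -> illegal
(2,1): no bracket -> illegal
(2,3): flips 1 -> legal
(3,1): flips 2 -> legal
(3,5): no bracket -> illegal
(4,0): no bracket -> illegal
(4,1): flips 2 -> legal
(5,0): no bracket -> illegal
(5,2): flips 3 -> legal
(5,4): no bracket -> illegal
(6,0): flips 4 -> legal
(6,1): no bracket -> illegal
(6,2): flips 1 -> legal
(6,3): no bracket -> illegal
(6,4): no bracket -> illegal
W mobility = 6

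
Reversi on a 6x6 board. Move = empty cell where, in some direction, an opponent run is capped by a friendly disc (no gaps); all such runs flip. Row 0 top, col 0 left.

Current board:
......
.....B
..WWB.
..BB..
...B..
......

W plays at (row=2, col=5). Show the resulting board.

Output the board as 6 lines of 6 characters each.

Place W at (2,5); scan 8 dirs for brackets.
Dir NW: first cell '.' (not opp) -> no flip
Dir N: opp run (1,5), next='.' -> no flip
Dir NE: edge -> no flip
Dir W: opp run (2,4) capped by W -> flip
Dir E: edge -> no flip
Dir SW: first cell '.' (not opp) -> no flip
Dir S: first cell '.' (not opp) -> no flip
Dir SE: edge -> no flip
All flips: (2,4)

Answer: ......
.....B
..WWWW
..BB..
...B..
......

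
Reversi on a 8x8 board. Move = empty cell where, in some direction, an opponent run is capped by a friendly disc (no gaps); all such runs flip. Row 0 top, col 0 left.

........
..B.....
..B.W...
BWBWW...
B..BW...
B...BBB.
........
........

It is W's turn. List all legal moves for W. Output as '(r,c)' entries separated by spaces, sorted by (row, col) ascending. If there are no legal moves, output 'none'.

(0,1): no bracket -> illegal
(0,2): no bracket -> illegal
(0,3): no bracket -> illegal
(1,1): flips 1 -> legal
(1,3): flips 1 -> legal
(2,0): no bracket -> illegal
(2,1): no bracket -> illegal
(2,3): no bracket -> illegal
(4,1): no bracket -> illegal
(4,2): flips 1 -> legal
(4,5): no bracket -> illegal
(4,6): no bracket -> illegal
(4,7): no bracket -> illegal
(5,1): no bracket -> illegal
(5,2): flips 1 -> legal
(5,3): flips 1 -> legal
(5,7): no bracket -> illegal
(6,0): no bracket -> illegal
(6,1): no bracket -> illegal
(6,3): no bracket -> illegal
(6,4): flips 1 -> legal
(6,5): no bracket -> illegal
(6,6): flips 1 -> legal
(6,7): no bracket -> illegal

Answer: (1,1) (1,3) (4,2) (5,2) (5,3) (6,4) (6,6)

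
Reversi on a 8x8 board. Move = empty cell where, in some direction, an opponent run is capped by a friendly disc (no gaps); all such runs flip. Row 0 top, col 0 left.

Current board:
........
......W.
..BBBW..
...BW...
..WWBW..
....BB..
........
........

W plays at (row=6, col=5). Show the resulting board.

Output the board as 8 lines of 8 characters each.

Answer: ........
......W.
..BBBW..
...BW...
..WWBW..
....WW..
.....W..
........

Derivation:
Place W at (6,5); scan 8 dirs for brackets.
Dir NW: opp run (5,4) capped by W -> flip
Dir N: opp run (5,5) capped by W -> flip
Dir NE: first cell '.' (not opp) -> no flip
Dir W: first cell '.' (not opp) -> no flip
Dir E: first cell '.' (not opp) -> no flip
Dir SW: first cell '.' (not opp) -> no flip
Dir S: first cell '.' (not opp) -> no flip
Dir SE: first cell '.' (not opp) -> no flip
All flips: (5,4) (5,5)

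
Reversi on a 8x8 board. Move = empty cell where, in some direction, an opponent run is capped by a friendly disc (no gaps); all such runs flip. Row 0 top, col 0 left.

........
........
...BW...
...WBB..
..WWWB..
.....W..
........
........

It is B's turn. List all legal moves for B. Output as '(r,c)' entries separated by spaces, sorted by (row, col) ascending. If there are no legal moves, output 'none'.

Answer: (1,3) (1,4) (2,5) (3,2) (4,1) (5,2) (5,3) (5,4) (6,5)

Derivation:
(1,3): flips 1 -> legal
(1,4): flips 1 -> legal
(1,5): no bracket -> illegal
(2,2): no bracket -> illegal
(2,5): flips 1 -> legal
(3,1): no bracket -> illegal
(3,2): flips 1 -> legal
(4,1): flips 3 -> legal
(4,6): no bracket -> illegal
(5,1): no bracket -> illegal
(5,2): flips 1 -> legal
(5,3): flips 3 -> legal
(5,4): flips 1 -> legal
(5,6): no bracket -> illegal
(6,4): no bracket -> illegal
(6,5): flips 1 -> legal
(6,6): no bracket -> illegal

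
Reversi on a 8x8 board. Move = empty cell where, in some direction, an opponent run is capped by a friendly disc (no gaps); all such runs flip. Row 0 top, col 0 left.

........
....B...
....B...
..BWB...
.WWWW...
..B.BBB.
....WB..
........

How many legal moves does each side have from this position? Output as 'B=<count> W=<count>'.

Answer: B=7 W=14

Derivation:
-- B to move --
(2,2): flips 2 -> legal
(2,3): no bracket -> illegal
(3,0): flips 1 -> legal
(3,1): no bracket -> illegal
(3,5): no bracket -> illegal
(4,0): no bracket -> illegal
(4,5): no bracket -> illegal
(5,0): flips 1 -> legal
(5,1): flips 2 -> legal
(5,3): no bracket -> illegal
(6,3): flips 1 -> legal
(7,3): flips 1 -> legal
(7,4): flips 1 -> legal
(7,5): no bracket -> illegal
B mobility = 7
-- W to move --
(0,3): no bracket -> illegal
(0,4): flips 3 -> legal
(0,5): no bracket -> illegal
(1,3): no bracket -> illegal
(1,5): flips 1 -> legal
(2,1): flips 1 -> legal
(2,2): flips 1 -> legal
(2,3): flips 1 -> legal
(2,5): flips 1 -> legal
(3,1): flips 1 -> legal
(3,5): flips 1 -> legal
(4,5): no bracket -> illegal
(4,6): flips 1 -> legal
(4,7): no bracket -> illegal
(5,1): no bracket -> illegal
(5,3): no bracket -> illegal
(5,7): no bracket -> illegal
(6,1): flips 1 -> legal
(6,2): flips 1 -> legal
(6,3): flips 1 -> legal
(6,6): flips 2 -> legal
(6,7): no bracket -> illegal
(7,4): no bracket -> illegal
(7,5): no bracket -> illegal
(7,6): flips 2 -> legal
W mobility = 14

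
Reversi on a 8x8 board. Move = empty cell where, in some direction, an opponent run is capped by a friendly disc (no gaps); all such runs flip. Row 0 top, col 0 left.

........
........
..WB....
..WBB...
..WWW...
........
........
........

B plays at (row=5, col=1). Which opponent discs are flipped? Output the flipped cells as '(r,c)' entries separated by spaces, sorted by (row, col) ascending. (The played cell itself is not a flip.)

Dir NW: first cell '.' (not opp) -> no flip
Dir N: first cell '.' (not opp) -> no flip
Dir NE: opp run (4,2) capped by B -> flip
Dir W: first cell '.' (not opp) -> no flip
Dir E: first cell '.' (not opp) -> no flip
Dir SW: first cell '.' (not opp) -> no flip
Dir S: first cell '.' (not opp) -> no flip
Dir SE: first cell '.' (not opp) -> no flip

Answer: (4,2)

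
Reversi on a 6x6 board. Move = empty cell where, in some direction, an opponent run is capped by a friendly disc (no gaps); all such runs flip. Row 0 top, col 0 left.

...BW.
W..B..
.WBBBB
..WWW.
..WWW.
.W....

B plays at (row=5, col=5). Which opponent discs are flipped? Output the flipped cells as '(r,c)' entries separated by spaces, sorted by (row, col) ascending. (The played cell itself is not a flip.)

Dir NW: opp run (4,4) (3,3) capped by B -> flip
Dir N: first cell '.' (not opp) -> no flip
Dir NE: edge -> no flip
Dir W: first cell '.' (not opp) -> no flip
Dir E: edge -> no flip
Dir SW: edge -> no flip
Dir S: edge -> no flip
Dir SE: edge -> no flip

Answer: (3,3) (4,4)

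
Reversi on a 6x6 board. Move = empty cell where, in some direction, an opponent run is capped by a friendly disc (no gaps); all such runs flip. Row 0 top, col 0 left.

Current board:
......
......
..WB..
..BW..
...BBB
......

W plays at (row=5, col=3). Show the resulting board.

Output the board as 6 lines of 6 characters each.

Place W at (5,3); scan 8 dirs for brackets.
Dir NW: first cell '.' (not opp) -> no flip
Dir N: opp run (4,3) capped by W -> flip
Dir NE: opp run (4,4), next='.' -> no flip
Dir W: first cell '.' (not opp) -> no flip
Dir E: first cell '.' (not opp) -> no flip
Dir SW: edge -> no flip
Dir S: edge -> no flip
Dir SE: edge -> no flip
All flips: (4,3)

Answer: ......
......
..WB..
..BW..
...WBB
...W..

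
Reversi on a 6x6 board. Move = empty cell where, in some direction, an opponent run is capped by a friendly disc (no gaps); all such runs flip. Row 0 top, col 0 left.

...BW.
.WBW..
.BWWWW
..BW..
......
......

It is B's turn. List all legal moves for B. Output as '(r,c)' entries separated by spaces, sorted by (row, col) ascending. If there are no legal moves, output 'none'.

Answer: (0,1) (0,5) (1,0) (1,4) (3,4) (4,3)

Derivation:
(0,0): no bracket -> illegal
(0,1): flips 1 -> legal
(0,2): no bracket -> illegal
(0,5): flips 1 -> legal
(1,0): flips 1 -> legal
(1,4): flips 2 -> legal
(1,5): no bracket -> illegal
(2,0): no bracket -> illegal
(3,1): no bracket -> illegal
(3,4): flips 2 -> legal
(3,5): no bracket -> illegal
(4,2): no bracket -> illegal
(4,3): flips 3 -> legal
(4,4): no bracket -> illegal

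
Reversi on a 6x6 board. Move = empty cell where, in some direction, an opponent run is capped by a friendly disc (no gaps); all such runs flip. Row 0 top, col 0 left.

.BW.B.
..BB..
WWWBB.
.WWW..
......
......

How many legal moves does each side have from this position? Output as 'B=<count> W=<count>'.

-- B to move --
(0,3): flips 1 -> legal
(1,0): no bracket -> illegal
(1,1): no bracket -> illegal
(3,0): flips 1 -> legal
(3,4): no bracket -> illegal
(4,0): flips 2 -> legal
(4,1): flips 1 -> legal
(4,2): flips 3 -> legal
(4,3): flips 1 -> legal
(4,4): no bracket -> illegal
B mobility = 6
-- W to move --
(0,0): flips 1 -> legal
(0,3): flips 3 -> legal
(0,5): no bracket -> illegal
(1,0): no bracket -> illegal
(1,1): no bracket -> illegal
(1,4): flips 1 -> legal
(1,5): flips 1 -> legal
(2,5): flips 2 -> legal
(3,4): no bracket -> illegal
(3,5): flips 2 -> legal
W mobility = 6

Answer: B=6 W=6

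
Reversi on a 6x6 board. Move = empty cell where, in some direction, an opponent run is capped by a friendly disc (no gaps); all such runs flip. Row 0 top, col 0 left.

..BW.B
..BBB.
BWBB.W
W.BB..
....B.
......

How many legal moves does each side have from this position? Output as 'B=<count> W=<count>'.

-- B to move --
(0,4): flips 1 -> legal
(1,0): flips 1 -> legal
(1,1): no bracket -> illegal
(1,5): no bracket -> illegal
(2,4): no bracket -> illegal
(3,1): no bracket -> illegal
(3,4): no bracket -> illegal
(3,5): no bracket -> illegal
(4,0): flips 1 -> legal
(4,1): no bracket -> illegal
B mobility = 3
-- W to move --
(0,1): flips 1 -> legal
(0,4): no bracket -> illegal
(1,0): flips 1 -> legal
(1,1): no bracket -> illegal
(1,5): no bracket -> illegal
(2,4): flips 2 -> legal
(3,1): no bracket -> illegal
(3,4): no bracket -> illegal
(3,5): no bracket -> illegal
(4,1): no bracket -> illegal
(4,2): no bracket -> illegal
(4,3): flips 4 -> legal
(4,5): no bracket -> illegal
(5,3): no bracket -> illegal
(5,4): no bracket -> illegal
(5,5): no bracket -> illegal
W mobility = 4

Answer: B=3 W=4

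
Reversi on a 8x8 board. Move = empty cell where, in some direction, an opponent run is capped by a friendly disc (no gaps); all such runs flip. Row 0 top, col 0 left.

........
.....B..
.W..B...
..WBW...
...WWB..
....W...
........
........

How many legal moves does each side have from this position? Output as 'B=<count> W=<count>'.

-- B to move --
(1,0): no bracket -> illegal
(1,1): no bracket -> illegal
(1,2): no bracket -> illegal
(2,0): no bracket -> illegal
(2,2): no bracket -> illegal
(2,3): flips 1 -> legal
(2,5): no bracket -> illegal
(3,0): no bracket -> illegal
(3,1): flips 1 -> legal
(3,5): flips 1 -> legal
(4,1): no bracket -> illegal
(4,2): flips 2 -> legal
(5,2): no bracket -> illegal
(5,3): flips 1 -> legal
(5,5): flips 1 -> legal
(6,3): flips 1 -> legal
(6,4): flips 3 -> legal
(6,5): no bracket -> illegal
B mobility = 8
-- W to move --
(0,4): no bracket -> illegal
(0,5): no bracket -> illegal
(0,6): no bracket -> illegal
(1,3): no bracket -> illegal
(1,4): flips 1 -> legal
(1,6): no bracket -> illegal
(2,2): flips 1 -> legal
(2,3): flips 1 -> legal
(2,5): no bracket -> illegal
(2,6): no bracket -> illegal
(3,5): no bracket -> illegal
(3,6): flips 1 -> legal
(4,2): no bracket -> illegal
(4,6): flips 1 -> legal
(5,5): no bracket -> illegal
(5,6): flips 1 -> legal
W mobility = 6

Answer: B=8 W=6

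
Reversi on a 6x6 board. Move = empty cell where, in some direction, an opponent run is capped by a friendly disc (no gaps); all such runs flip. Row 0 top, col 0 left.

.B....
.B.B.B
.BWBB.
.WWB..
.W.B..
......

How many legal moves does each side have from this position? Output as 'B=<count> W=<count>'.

Answer: B=4 W=9

Derivation:
-- B to move --
(1,2): no bracket -> illegal
(2,0): no bracket -> illegal
(3,0): flips 2 -> legal
(4,0): flips 2 -> legal
(4,2): no bracket -> illegal
(5,0): flips 2 -> legal
(5,1): flips 2 -> legal
(5,2): no bracket -> illegal
B mobility = 4
-- W to move --
(0,0): flips 1 -> legal
(0,2): no bracket -> illegal
(0,3): no bracket -> illegal
(0,4): flips 1 -> legal
(0,5): no bracket -> illegal
(1,0): flips 1 -> legal
(1,2): no bracket -> illegal
(1,4): flips 1 -> legal
(2,0): flips 1 -> legal
(2,5): flips 2 -> legal
(3,0): no bracket -> illegal
(3,4): flips 1 -> legal
(3,5): no bracket -> illegal
(4,2): no bracket -> illegal
(4,4): flips 1 -> legal
(5,2): no bracket -> illegal
(5,3): no bracket -> illegal
(5,4): flips 1 -> legal
W mobility = 9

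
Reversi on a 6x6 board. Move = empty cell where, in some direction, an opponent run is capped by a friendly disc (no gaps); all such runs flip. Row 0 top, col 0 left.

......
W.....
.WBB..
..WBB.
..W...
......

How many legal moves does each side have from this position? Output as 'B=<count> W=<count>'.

-- B to move --
(0,0): no bracket -> illegal
(0,1): no bracket -> illegal
(1,1): no bracket -> illegal
(1,2): no bracket -> illegal
(2,0): flips 1 -> legal
(3,0): no bracket -> illegal
(3,1): flips 1 -> legal
(4,1): flips 1 -> legal
(4,3): no bracket -> illegal
(5,1): flips 1 -> legal
(5,2): flips 2 -> legal
(5,3): no bracket -> illegal
B mobility = 5
-- W to move --
(1,1): no bracket -> illegal
(1,2): flips 1 -> legal
(1,3): no bracket -> illegal
(1,4): flips 1 -> legal
(2,4): flips 3 -> legal
(2,5): no bracket -> illegal
(3,1): no bracket -> illegal
(3,5): flips 2 -> legal
(4,3): no bracket -> illegal
(4,4): no bracket -> illegal
(4,5): no bracket -> illegal
W mobility = 4

Answer: B=5 W=4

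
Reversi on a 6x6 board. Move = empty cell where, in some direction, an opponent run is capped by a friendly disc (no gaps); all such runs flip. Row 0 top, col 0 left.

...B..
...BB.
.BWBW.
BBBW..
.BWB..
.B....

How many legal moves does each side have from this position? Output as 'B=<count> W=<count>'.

-- B to move --
(1,1): no bracket -> illegal
(1,2): flips 1 -> legal
(1,5): flips 3 -> legal
(2,5): flips 1 -> legal
(3,4): flips 2 -> legal
(3,5): flips 1 -> legal
(4,4): no bracket -> illegal
(5,2): flips 1 -> legal
(5,3): flips 1 -> legal
B mobility = 7
-- W to move --
(0,2): flips 1 -> legal
(0,4): flips 2 -> legal
(0,5): no bracket -> illegal
(1,0): no bracket -> illegal
(1,1): no bracket -> illegal
(1,2): no bracket -> illegal
(1,5): no bracket -> illegal
(2,0): flips 2 -> legal
(2,5): no bracket -> illegal
(3,4): no bracket -> illegal
(4,0): flips 2 -> legal
(4,4): flips 1 -> legal
(5,0): no bracket -> illegal
(5,2): no bracket -> illegal
(5,3): flips 1 -> legal
(5,4): no bracket -> illegal
W mobility = 6

Answer: B=7 W=6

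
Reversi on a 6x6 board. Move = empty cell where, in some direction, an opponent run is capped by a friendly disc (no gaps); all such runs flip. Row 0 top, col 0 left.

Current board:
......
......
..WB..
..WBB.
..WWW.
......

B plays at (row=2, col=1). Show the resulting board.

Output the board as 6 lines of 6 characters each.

Place B at (2,1); scan 8 dirs for brackets.
Dir NW: first cell '.' (not opp) -> no flip
Dir N: first cell '.' (not opp) -> no flip
Dir NE: first cell '.' (not opp) -> no flip
Dir W: first cell '.' (not opp) -> no flip
Dir E: opp run (2,2) capped by B -> flip
Dir SW: first cell '.' (not opp) -> no flip
Dir S: first cell '.' (not opp) -> no flip
Dir SE: opp run (3,2) (4,3), next='.' -> no flip
All flips: (2,2)

Answer: ......
......
.BBB..
..WBB.
..WWW.
......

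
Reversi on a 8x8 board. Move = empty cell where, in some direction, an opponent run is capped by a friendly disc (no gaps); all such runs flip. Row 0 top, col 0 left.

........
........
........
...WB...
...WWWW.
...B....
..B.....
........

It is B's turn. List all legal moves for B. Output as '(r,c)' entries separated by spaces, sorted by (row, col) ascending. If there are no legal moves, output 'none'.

(2,2): no bracket -> illegal
(2,3): flips 2 -> legal
(2,4): no bracket -> illegal
(3,2): flips 1 -> legal
(3,5): flips 1 -> legal
(3,6): no bracket -> illegal
(3,7): no bracket -> illegal
(4,2): no bracket -> illegal
(4,7): no bracket -> illegal
(5,2): flips 1 -> legal
(5,4): flips 1 -> legal
(5,5): no bracket -> illegal
(5,6): flips 1 -> legal
(5,7): no bracket -> illegal

Answer: (2,3) (3,2) (3,5) (5,2) (5,4) (5,6)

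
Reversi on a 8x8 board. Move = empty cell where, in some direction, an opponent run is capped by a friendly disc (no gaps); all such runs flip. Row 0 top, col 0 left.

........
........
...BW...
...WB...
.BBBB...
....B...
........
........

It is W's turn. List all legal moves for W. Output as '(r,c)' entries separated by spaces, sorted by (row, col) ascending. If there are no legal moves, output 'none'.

Answer: (1,3) (2,2) (3,5) (5,1) (5,3) (5,5) (6,4)

Derivation:
(1,2): no bracket -> illegal
(1,3): flips 1 -> legal
(1,4): no bracket -> illegal
(2,2): flips 1 -> legal
(2,5): no bracket -> illegal
(3,0): no bracket -> illegal
(3,1): no bracket -> illegal
(3,2): no bracket -> illegal
(3,5): flips 1 -> legal
(4,0): no bracket -> illegal
(4,5): no bracket -> illegal
(5,0): no bracket -> illegal
(5,1): flips 1 -> legal
(5,2): no bracket -> illegal
(5,3): flips 1 -> legal
(5,5): flips 1 -> legal
(6,3): no bracket -> illegal
(6,4): flips 3 -> legal
(6,5): no bracket -> illegal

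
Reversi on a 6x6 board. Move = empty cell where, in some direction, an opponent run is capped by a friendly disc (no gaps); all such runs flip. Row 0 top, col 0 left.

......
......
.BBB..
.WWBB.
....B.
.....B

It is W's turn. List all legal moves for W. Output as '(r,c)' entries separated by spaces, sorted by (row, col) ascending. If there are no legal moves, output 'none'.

Answer: (1,0) (1,1) (1,2) (1,3) (1,4) (3,5)

Derivation:
(1,0): flips 1 -> legal
(1,1): flips 1 -> legal
(1,2): flips 1 -> legal
(1,3): flips 1 -> legal
(1,4): flips 1 -> legal
(2,0): no bracket -> illegal
(2,4): no bracket -> illegal
(2,5): no bracket -> illegal
(3,0): no bracket -> illegal
(3,5): flips 2 -> legal
(4,2): no bracket -> illegal
(4,3): no bracket -> illegal
(4,5): no bracket -> illegal
(5,3): no bracket -> illegal
(5,4): no bracket -> illegal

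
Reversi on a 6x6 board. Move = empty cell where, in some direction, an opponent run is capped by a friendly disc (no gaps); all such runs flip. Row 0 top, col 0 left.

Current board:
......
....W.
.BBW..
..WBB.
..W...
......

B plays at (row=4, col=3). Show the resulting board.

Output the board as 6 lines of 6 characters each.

Answer: ......
....W.
.BBW..
..BBB.
..WB..
......

Derivation:
Place B at (4,3); scan 8 dirs for brackets.
Dir NW: opp run (3,2) capped by B -> flip
Dir N: first cell 'B' (not opp) -> no flip
Dir NE: first cell 'B' (not opp) -> no flip
Dir W: opp run (4,2), next='.' -> no flip
Dir E: first cell '.' (not opp) -> no flip
Dir SW: first cell '.' (not opp) -> no flip
Dir S: first cell '.' (not opp) -> no flip
Dir SE: first cell '.' (not opp) -> no flip
All flips: (3,2)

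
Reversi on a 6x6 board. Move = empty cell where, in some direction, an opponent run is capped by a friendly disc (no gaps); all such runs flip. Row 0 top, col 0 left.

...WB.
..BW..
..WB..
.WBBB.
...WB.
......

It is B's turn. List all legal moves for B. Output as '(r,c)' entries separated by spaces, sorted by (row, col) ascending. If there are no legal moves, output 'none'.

Answer: (0,2) (1,1) (1,4) (2,1) (3,0) (4,0) (4,2) (5,2) (5,3) (5,4)

Derivation:
(0,2): flips 1 -> legal
(1,1): flips 1 -> legal
(1,4): flips 1 -> legal
(2,0): no bracket -> illegal
(2,1): flips 1 -> legal
(2,4): no bracket -> illegal
(3,0): flips 1 -> legal
(4,0): flips 3 -> legal
(4,1): no bracket -> illegal
(4,2): flips 1 -> legal
(5,2): flips 1 -> legal
(5,3): flips 1 -> legal
(5,4): flips 1 -> legal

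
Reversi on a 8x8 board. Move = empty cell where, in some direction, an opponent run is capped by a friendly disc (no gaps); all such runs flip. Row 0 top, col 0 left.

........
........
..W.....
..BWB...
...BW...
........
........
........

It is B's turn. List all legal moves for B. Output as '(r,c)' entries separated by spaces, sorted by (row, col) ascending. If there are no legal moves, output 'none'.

(1,1): no bracket -> illegal
(1,2): flips 1 -> legal
(1,3): no bracket -> illegal
(2,1): no bracket -> illegal
(2,3): flips 1 -> legal
(2,4): no bracket -> illegal
(3,1): no bracket -> illegal
(3,5): no bracket -> illegal
(4,2): no bracket -> illegal
(4,5): flips 1 -> legal
(5,3): no bracket -> illegal
(5,4): flips 1 -> legal
(5,5): no bracket -> illegal

Answer: (1,2) (2,3) (4,5) (5,4)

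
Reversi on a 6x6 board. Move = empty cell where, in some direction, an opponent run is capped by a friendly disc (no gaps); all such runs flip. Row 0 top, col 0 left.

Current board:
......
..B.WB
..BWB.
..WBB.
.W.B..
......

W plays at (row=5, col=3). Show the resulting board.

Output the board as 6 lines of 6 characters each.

Answer: ......
..B.WB
..BWB.
..WWB.
.W.W..
...W..

Derivation:
Place W at (5,3); scan 8 dirs for brackets.
Dir NW: first cell '.' (not opp) -> no flip
Dir N: opp run (4,3) (3,3) capped by W -> flip
Dir NE: first cell '.' (not opp) -> no flip
Dir W: first cell '.' (not opp) -> no flip
Dir E: first cell '.' (not opp) -> no flip
Dir SW: edge -> no flip
Dir S: edge -> no flip
Dir SE: edge -> no flip
All flips: (3,3) (4,3)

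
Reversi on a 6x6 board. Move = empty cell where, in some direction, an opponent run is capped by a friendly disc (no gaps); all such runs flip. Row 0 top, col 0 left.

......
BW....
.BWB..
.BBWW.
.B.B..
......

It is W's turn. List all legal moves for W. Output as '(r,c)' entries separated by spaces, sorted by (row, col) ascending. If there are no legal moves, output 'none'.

(0,0): no bracket -> illegal
(0,1): no bracket -> illegal
(1,2): flips 1 -> legal
(1,3): flips 1 -> legal
(1,4): no bracket -> illegal
(2,0): flips 1 -> legal
(2,4): flips 1 -> legal
(3,0): flips 2 -> legal
(4,0): flips 1 -> legal
(4,2): flips 1 -> legal
(4,4): no bracket -> illegal
(5,0): no bracket -> illegal
(5,1): flips 3 -> legal
(5,2): flips 1 -> legal
(5,3): flips 1 -> legal
(5,4): no bracket -> illegal

Answer: (1,2) (1,3) (2,0) (2,4) (3,0) (4,0) (4,2) (5,1) (5,2) (5,3)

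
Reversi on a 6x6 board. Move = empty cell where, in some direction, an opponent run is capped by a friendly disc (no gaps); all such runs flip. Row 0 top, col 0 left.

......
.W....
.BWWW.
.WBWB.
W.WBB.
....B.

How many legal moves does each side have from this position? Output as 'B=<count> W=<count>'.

Answer: B=9 W=6

Derivation:
-- B to move --
(0,0): flips 3 -> legal
(0,1): flips 1 -> legal
(0,2): no bracket -> illegal
(1,0): no bracket -> illegal
(1,2): flips 2 -> legal
(1,3): flips 2 -> legal
(1,4): flips 2 -> legal
(1,5): no bracket -> illegal
(2,0): no bracket -> illegal
(2,5): flips 3 -> legal
(3,0): flips 1 -> legal
(3,5): no bracket -> illegal
(4,1): flips 2 -> legal
(5,0): no bracket -> illegal
(5,1): no bracket -> illegal
(5,2): flips 1 -> legal
(5,3): no bracket -> illegal
B mobility = 9
-- W to move --
(1,0): no bracket -> illegal
(1,2): no bracket -> illegal
(2,0): flips 1 -> legal
(2,5): no bracket -> illegal
(3,0): no bracket -> illegal
(3,5): flips 1 -> legal
(4,1): flips 1 -> legal
(4,5): flips 3 -> legal
(5,2): no bracket -> illegal
(5,3): flips 1 -> legal
(5,5): flips 1 -> legal
W mobility = 6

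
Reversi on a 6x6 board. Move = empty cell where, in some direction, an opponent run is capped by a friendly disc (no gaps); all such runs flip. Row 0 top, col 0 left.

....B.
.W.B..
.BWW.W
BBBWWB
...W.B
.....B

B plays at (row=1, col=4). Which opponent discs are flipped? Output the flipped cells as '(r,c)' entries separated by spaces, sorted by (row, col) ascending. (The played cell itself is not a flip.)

Answer: (2,3)

Derivation:
Dir NW: first cell '.' (not opp) -> no flip
Dir N: first cell 'B' (not opp) -> no flip
Dir NE: first cell '.' (not opp) -> no flip
Dir W: first cell 'B' (not opp) -> no flip
Dir E: first cell '.' (not opp) -> no flip
Dir SW: opp run (2,3) capped by B -> flip
Dir S: first cell '.' (not opp) -> no flip
Dir SE: opp run (2,5), next=edge -> no flip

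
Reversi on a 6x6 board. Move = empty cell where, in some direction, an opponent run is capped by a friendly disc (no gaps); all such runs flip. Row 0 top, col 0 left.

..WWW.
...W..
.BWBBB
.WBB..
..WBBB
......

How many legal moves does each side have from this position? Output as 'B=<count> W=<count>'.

-- B to move --
(0,1): no bracket -> illegal
(0,5): no bracket -> illegal
(1,1): flips 1 -> legal
(1,2): flips 1 -> legal
(1,4): no bracket -> illegal
(1,5): no bracket -> illegal
(2,0): no bracket -> illegal
(3,0): flips 1 -> legal
(4,0): no bracket -> illegal
(4,1): flips 2 -> legal
(5,1): flips 1 -> legal
(5,2): flips 1 -> legal
(5,3): no bracket -> illegal
B mobility = 6
-- W to move --
(1,0): no bracket -> illegal
(1,1): flips 1 -> legal
(1,2): no bracket -> illegal
(1,4): no bracket -> illegal
(1,5): flips 2 -> legal
(2,0): flips 1 -> legal
(3,0): no bracket -> illegal
(3,4): flips 2 -> legal
(3,5): flips 1 -> legal
(4,1): no bracket -> illegal
(5,2): no bracket -> illegal
(5,3): flips 3 -> legal
(5,4): no bracket -> illegal
(5,5): flips 2 -> legal
W mobility = 7

Answer: B=6 W=7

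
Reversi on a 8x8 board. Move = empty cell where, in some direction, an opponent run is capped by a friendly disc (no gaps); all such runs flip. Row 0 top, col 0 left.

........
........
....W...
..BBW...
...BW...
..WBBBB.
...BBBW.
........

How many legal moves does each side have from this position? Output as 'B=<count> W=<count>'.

Answer: B=11 W=7

Derivation:
-- B to move --
(1,3): no bracket -> illegal
(1,4): flips 3 -> legal
(1,5): flips 1 -> legal
(2,3): no bracket -> illegal
(2,5): flips 1 -> legal
(3,5): flips 2 -> legal
(4,1): flips 1 -> legal
(4,2): no bracket -> illegal
(4,5): flips 1 -> legal
(5,1): flips 1 -> legal
(5,7): no bracket -> illegal
(6,1): flips 1 -> legal
(6,2): no bracket -> illegal
(6,7): flips 1 -> legal
(7,5): no bracket -> illegal
(7,6): flips 1 -> legal
(7,7): flips 1 -> legal
B mobility = 11
-- W to move --
(2,1): no bracket -> illegal
(2,2): flips 1 -> legal
(2,3): no bracket -> illegal
(3,1): flips 2 -> legal
(4,1): no bracket -> illegal
(4,2): flips 2 -> legal
(4,5): no bracket -> illegal
(4,6): flips 1 -> legal
(4,7): no bracket -> illegal
(5,7): flips 4 -> legal
(6,2): flips 4 -> legal
(6,7): no bracket -> illegal
(7,2): no bracket -> illegal
(7,3): no bracket -> illegal
(7,4): flips 3 -> legal
(7,5): no bracket -> illegal
(7,6): no bracket -> illegal
W mobility = 7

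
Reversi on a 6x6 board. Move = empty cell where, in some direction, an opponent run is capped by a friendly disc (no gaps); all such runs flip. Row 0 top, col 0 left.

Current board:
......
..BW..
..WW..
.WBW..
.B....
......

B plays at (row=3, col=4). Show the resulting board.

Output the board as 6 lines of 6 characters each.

Place B at (3,4); scan 8 dirs for brackets.
Dir NW: opp run (2,3) capped by B -> flip
Dir N: first cell '.' (not opp) -> no flip
Dir NE: first cell '.' (not opp) -> no flip
Dir W: opp run (3,3) capped by B -> flip
Dir E: first cell '.' (not opp) -> no flip
Dir SW: first cell '.' (not opp) -> no flip
Dir S: first cell '.' (not opp) -> no flip
Dir SE: first cell '.' (not opp) -> no flip
All flips: (2,3) (3,3)

Answer: ......
..BW..
..WB..
.WBBB.
.B....
......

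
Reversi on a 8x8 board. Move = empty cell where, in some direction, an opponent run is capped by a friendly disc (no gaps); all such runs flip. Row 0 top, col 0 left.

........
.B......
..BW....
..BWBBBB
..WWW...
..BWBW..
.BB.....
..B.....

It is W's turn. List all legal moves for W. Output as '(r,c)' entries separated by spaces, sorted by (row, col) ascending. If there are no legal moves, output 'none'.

Answer: (0,0) (1,2) (2,1) (2,4) (2,5) (2,6) (3,1) (4,1) (4,5) (5,1) (6,4) (6,5) (7,0) (7,1)

Derivation:
(0,0): flips 2 -> legal
(0,1): no bracket -> illegal
(0,2): no bracket -> illegal
(1,0): no bracket -> illegal
(1,2): flips 2 -> legal
(1,3): no bracket -> illegal
(2,0): no bracket -> illegal
(2,1): flips 2 -> legal
(2,4): flips 1 -> legal
(2,5): flips 1 -> legal
(2,6): flips 1 -> legal
(2,7): no bracket -> illegal
(3,1): flips 1 -> legal
(4,1): flips 1 -> legal
(4,5): flips 1 -> legal
(4,6): no bracket -> illegal
(4,7): no bracket -> illegal
(5,0): no bracket -> illegal
(5,1): flips 1 -> legal
(6,0): no bracket -> illegal
(6,3): no bracket -> illegal
(6,4): flips 1 -> legal
(6,5): flips 1 -> legal
(7,0): flips 2 -> legal
(7,1): flips 1 -> legal
(7,3): no bracket -> illegal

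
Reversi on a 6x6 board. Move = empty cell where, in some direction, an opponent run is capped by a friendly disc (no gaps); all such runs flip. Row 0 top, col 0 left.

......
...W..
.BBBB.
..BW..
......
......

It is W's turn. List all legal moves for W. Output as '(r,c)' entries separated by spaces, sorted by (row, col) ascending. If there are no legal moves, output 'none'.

(1,0): no bracket -> illegal
(1,1): flips 1 -> legal
(1,2): no bracket -> illegal
(1,4): no bracket -> illegal
(1,5): flips 1 -> legal
(2,0): no bracket -> illegal
(2,5): no bracket -> illegal
(3,0): no bracket -> illegal
(3,1): flips 2 -> legal
(3,4): no bracket -> illegal
(3,5): flips 1 -> legal
(4,1): no bracket -> illegal
(4,2): no bracket -> illegal
(4,3): no bracket -> illegal

Answer: (1,1) (1,5) (3,1) (3,5)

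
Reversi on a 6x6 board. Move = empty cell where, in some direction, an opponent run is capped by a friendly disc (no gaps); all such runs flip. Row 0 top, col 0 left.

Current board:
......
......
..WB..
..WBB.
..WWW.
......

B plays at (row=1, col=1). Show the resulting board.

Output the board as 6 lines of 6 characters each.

Answer: ......
.B....
..BB..
..WBB.
..WWW.
......

Derivation:
Place B at (1,1); scan 8 dirs for brackets.
Dir NW: first cell '.' (not opp) -> no flip
Dir N: first cell '.' (not opp) -> no flip
Dir NE: first cell '.' (not opp) -> no flip
Dir W: first cell '.' (not opp) -> no flip
Dir E: first cell '.' (not opp) -> no flip
Dir SW: first cell '.' (not opp) -> no flip
Dir S: first cell '.' (not opp) -> no flip
Dir SE: opp run (2,2) capped by B -> flip
All flips: (2,2)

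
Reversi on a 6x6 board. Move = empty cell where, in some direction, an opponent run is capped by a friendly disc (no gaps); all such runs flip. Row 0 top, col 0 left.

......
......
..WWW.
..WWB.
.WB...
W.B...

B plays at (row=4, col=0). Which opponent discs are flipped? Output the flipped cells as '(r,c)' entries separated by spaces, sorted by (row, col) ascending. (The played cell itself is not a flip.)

Dir NW: edge -> no flip
Dir N: first cell '.' (not opp) -> no flip
Dir NE: first cell '.' (not opp) -> no flip
Dir W: edge -> no flip
Dir E: opp run (4,1) capped by B -> flip
Dir SW: edge -> no flip
Dir S: opp run (5,0), next=edge -> no flip
Dir SE: first cell '.' (not opp) -> no flip

Answer: (4,1)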